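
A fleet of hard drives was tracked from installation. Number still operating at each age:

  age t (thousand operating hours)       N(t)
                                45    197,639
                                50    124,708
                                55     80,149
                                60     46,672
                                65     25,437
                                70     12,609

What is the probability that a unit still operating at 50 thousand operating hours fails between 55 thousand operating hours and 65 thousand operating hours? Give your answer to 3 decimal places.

0.439

This is the probability of reaching 55 but not 65, conditional on being operational at 50: (N(55) − N(65)) / N(50).
= (80,149 − 25,437) / 124,708 = 54,712 / 124,708 = 0.438721.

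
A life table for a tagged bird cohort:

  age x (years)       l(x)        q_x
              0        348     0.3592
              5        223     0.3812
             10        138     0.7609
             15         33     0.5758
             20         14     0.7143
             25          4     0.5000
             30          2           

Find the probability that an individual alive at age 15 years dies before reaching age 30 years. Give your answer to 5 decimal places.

0.93939

P(die before 30 | alive at 15) = 1 − l(30)/l(15) = 1 − 2/33 = (31)/33 = 0.939394.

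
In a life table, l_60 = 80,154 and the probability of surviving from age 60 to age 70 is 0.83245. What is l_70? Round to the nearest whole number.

66724

l_70 = l_60 × p = 80,154 × 0.83245 = 66724.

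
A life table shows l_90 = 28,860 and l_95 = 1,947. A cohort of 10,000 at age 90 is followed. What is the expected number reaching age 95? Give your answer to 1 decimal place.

674.6

The relevant probability is 1,947/28,860 = 0.067464.
Expected number = 10,000 × 0.067464 = 674.6.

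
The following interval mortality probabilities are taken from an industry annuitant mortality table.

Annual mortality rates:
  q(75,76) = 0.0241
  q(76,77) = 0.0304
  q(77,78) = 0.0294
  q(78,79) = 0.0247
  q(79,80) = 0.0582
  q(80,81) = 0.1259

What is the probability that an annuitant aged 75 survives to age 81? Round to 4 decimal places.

Chaining the interval survival probabilities: (1 − 0.0241) × (1 − 0.0304) × (1 − 0.0294) × (1 − 0.0247) × (1 − 0.0582) × (1 − 0.1259).
= 0.9759 × 0.9696 × 0.9706 × 0.9753 × 0.9418 × 0.8741 = 0.737388.

0.7374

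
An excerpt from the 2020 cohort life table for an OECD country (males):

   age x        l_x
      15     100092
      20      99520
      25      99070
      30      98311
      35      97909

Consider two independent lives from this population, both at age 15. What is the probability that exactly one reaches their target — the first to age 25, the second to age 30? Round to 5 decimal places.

p₁ = l_25/l_15 = 99070/100092 = 0.989789; p₂ = l_30/l_15 = 98311/100092 = 0.982206.
P(exactly one) = p₁(1−p₂) + (1−p₁)p₂ = 0.017612 + 0.010029 = 0.027642.

0.02764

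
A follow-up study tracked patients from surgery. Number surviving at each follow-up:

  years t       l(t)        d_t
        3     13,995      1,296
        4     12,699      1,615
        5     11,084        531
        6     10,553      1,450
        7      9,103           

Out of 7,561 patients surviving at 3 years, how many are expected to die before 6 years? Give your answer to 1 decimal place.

The relevant probability is 1 − 10,553/13,995 = 0.245945.
Expected number = 7,561 × 0.245945 = 1859.6.

1859.6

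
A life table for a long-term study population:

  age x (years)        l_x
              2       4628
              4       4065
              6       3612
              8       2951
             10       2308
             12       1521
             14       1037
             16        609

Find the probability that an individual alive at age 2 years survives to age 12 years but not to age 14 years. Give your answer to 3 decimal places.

0.105

This is the probability of reaching 12 but not 14, conditional on being alive at 2: (l_12 − l_14) / l_2.
= (1521 − 1037) / 4628 = 484 / 4628 = 0.104581.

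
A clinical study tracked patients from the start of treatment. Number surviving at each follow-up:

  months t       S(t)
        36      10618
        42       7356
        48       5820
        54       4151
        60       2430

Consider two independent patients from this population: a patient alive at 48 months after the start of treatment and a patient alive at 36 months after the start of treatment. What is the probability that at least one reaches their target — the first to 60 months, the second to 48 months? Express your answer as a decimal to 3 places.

0.737

p₁ = S(60)/S(48) = 2430/5820 = 0.417526; p₂ = S(48)/S(36) = 5820/10618 = 0.548126.
P(at least one) = 1 − (1−p₁)(1−p₂) = 1 − 0.582474 × 0.451874 = 0.736795.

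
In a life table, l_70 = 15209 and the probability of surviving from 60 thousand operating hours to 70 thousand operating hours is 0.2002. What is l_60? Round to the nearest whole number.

75969

l_60 = l_70 / p = 15209 / 0.2002 = 75969.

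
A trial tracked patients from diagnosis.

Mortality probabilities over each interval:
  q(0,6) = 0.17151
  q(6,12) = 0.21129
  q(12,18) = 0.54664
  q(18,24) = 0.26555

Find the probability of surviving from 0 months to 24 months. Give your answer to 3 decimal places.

0.218

Survival from 0 to 24 is the product of surviving each interval: (1 − 0.17151) × (1 − 0.21129) × (1 − 0.54664) × (1 − 0.26555).
= 0.82849 × 0.78871 × 0.45336 × 0.73445 = 0.217576.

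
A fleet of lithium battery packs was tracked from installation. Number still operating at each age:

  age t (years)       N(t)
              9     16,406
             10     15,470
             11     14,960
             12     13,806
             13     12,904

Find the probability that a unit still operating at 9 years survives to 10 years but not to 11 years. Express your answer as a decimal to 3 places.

0.031

This is the probability of reaching 10 but not 11, conditional on being operational at 9: (N(10) − N(11)) / N(9).
= (15,470 − 14,960) / 16,406 = 510 / 16,406 = 0.031086.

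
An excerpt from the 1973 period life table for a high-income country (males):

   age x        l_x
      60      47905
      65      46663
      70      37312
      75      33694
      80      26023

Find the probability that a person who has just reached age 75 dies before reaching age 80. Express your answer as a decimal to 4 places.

P(die before 80 | alive at 75) = 1 − l_80/l_75 = 1 − 26023/33694 = (7671)/33694 = 0.227667.

0.2277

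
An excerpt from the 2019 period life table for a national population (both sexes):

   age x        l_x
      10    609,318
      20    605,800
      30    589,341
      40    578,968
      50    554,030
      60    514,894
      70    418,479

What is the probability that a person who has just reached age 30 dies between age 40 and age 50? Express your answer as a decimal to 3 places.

0.042

We want 10|10q30 = (l_40 − l_50)/l_30.
This is the probability of reaching 40 but not 50, conditional on being alive at 30: (l_40 − l_50) / l_30.
= (578,968 − 554,030) / 589,341 = 24,938 / 589,341 = 0.042315.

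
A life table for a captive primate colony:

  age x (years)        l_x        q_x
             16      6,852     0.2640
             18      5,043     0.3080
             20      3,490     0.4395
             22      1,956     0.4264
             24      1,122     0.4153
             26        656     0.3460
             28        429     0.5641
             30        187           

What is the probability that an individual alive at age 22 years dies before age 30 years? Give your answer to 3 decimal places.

P(die before 30 | alive at 22) = 1 − l_30/l_22 = 1 − 187/1,956 = (1,769)/1,956 = 0.904397.

0.904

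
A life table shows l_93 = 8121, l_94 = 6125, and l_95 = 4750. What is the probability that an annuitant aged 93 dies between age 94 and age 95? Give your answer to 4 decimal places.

We want 1|1q93 = (l_94 − l_95)/l_93.
This is the probability of reaching 94 but not 95, conditional on being alive at 93: (l_94 − l_95) / l_93.
= (6125 − 4750) / 8121 = 1375 / 8121 = 0.169314.

0.1693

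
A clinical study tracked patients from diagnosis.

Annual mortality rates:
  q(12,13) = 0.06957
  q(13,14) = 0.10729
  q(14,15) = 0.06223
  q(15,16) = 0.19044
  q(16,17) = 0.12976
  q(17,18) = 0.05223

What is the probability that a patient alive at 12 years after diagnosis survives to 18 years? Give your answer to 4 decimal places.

The overall survival probability is (1 − 0.06957) × (1 − 0.10729) × (1 − 0.06223) × (1 − 0.19044) × (1 − 0.12976) × (1 − 0.05223).
= 0.93043 × 0.89271 × 0.93777 × 0.80956 × 0.87024 × 0.94777 = 0.520094.

0.5201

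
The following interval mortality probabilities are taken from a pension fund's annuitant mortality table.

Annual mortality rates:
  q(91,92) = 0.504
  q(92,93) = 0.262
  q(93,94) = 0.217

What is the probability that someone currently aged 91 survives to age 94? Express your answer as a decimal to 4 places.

0.2866

Chaining the interval survival probabilities: (1 − 0.504) × (1 − 0.262) × (1 − 0.217).
= 0.496 × 0.738 × 0.783 = 0.286616.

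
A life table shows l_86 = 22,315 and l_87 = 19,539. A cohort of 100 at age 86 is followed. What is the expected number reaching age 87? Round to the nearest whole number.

88

The relevant probability is 19,539/22,315 = 0.875599.
Expected number = 100 × 0.875599 = 88.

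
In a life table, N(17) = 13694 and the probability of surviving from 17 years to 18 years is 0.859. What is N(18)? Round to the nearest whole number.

N(18) = N(17) × p = 13694 × 0.859 = 11763.

11763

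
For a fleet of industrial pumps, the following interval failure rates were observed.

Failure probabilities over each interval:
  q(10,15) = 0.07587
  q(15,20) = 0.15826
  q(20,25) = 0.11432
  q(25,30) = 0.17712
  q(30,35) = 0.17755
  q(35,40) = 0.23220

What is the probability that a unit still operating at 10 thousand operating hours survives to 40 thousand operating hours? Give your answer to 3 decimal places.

The overall survival probability is (1 − 0.07587) × (1 − 0.15826) × (1 − 0.11432) × (1 − 0.17712) × (1 − 0.17755) × (1 − 0.23220).
= 0.92413 × 0.84174 × 0.88568 × 0.82288 × 0.82245 × 0.76780 = 0.357999.

0.358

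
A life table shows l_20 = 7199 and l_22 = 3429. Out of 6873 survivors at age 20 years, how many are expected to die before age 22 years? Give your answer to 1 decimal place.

The relevant probability is 1 − 3429/7199 = 0.523684.
Expected number = 6873 × 0.523684 = 3599.3.

3599.3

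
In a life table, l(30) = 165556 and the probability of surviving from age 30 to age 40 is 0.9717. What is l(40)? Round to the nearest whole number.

160871

l(40) = l(30) × p = 165556 × 0.9717 = 160871.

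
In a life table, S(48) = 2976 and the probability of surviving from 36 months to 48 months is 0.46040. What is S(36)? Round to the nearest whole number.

6464

S(36) = S(48) / p = 2976 / 0.46040 = 6464.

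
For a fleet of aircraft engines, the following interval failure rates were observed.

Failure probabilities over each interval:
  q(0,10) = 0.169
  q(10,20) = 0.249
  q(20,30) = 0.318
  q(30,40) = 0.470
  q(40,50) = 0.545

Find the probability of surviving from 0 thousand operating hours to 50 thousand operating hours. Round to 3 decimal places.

0.103

Survival from 0 to 50 is the product of surviving each interval: (1 − 0.169) × (1 − 0.249) × (1 − 0.318) × (1 − 0.470) × (1 − 0.545).
= 0.831 × 0.751 × 0.682 × 0.530 × 0.455 = 0.102639.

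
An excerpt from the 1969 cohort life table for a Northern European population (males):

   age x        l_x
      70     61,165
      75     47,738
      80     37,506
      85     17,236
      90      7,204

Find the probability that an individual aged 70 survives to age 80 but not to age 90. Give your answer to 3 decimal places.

This is the probability of reaching 80 but not 90, conditional on being alive at 70: (l_80 − l_90) / l_70.
= (37,506 − 7,204) / 61,165 = 30,302 / 61,165 = 0.495414.

0.495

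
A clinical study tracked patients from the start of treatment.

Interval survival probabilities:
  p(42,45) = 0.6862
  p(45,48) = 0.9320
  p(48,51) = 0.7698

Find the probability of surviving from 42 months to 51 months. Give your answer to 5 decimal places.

0.49232

Survival from 42 to 51 is the product of surviving each interval: 0.6862 × 0.9320 × 0.7698.
= 0.492317.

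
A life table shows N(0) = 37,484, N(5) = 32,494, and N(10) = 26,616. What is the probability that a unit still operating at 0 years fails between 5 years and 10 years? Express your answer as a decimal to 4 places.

This is the probability of reaching 5 but not 10, conditional on being operational at 0: (N(5) − N(10)) / N(0).
= (32,494 − 26,616) / 37,484 = 5,878 / 37,484 = 0.156814.

0.1568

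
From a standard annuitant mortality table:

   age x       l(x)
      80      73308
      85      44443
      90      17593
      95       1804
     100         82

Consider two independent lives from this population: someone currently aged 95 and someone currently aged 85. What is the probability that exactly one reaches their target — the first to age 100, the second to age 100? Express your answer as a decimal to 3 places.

p₁ = l(100)/l(95) = 82/1804 = 0.045455; p₂ = l(100)/l(85) = 82/44443 = 0.001845.
P(exactly one) = p₁(1−p₂) + (1−p₁)p₂ = 0.045371 + 0.001761 = 0.047132.

0.047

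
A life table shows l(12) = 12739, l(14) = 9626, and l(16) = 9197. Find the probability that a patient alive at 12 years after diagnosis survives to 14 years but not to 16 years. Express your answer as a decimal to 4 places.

This is the probability of reaching 14 but not 16, conditional on being alive at 12: (l(14) − l(16)) / l(12).
= (9626 − 9197) / 12739 = 429 / 12739 = 0.033676.

0.0337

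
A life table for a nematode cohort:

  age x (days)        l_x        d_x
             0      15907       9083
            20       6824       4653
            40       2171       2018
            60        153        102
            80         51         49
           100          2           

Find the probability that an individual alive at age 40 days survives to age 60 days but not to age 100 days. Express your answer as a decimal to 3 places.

This is the probability of reaching 60 but not 100, conditional on being alive at 40: (l_60 − l_100) / l_40.
= (153 − 2) / 2171 = 151 / 2171 = 0.069553.

0.070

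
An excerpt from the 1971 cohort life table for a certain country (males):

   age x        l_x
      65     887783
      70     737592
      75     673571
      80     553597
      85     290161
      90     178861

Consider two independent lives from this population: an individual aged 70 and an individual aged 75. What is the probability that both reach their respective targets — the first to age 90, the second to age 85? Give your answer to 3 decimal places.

0.104

p₁ = l_90/l_70 = 178861/737592 = 0.242493; p₂ = l_85/l_75 = 290161/673571 = 0.430780.
P(both) = p₁ × p₂ = 0.242493 × 0.430780 = 0.104461.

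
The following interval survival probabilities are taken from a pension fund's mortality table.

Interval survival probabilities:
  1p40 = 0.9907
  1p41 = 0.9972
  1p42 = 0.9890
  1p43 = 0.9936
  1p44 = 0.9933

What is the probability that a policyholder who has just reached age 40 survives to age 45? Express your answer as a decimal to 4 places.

0.9643

5p40 = 0.9907 × 0.9972 × 0.9890 × 0.9936 × 0.9933.
= 0.964301.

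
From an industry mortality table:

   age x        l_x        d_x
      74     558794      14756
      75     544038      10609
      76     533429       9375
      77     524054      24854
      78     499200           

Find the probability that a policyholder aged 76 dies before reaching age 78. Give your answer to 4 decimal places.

P(die before 78 | alive at 76) = 1 − l_78/l_76 = 1 − 499200/533429 = (34229)/533429 = 0.064168.

0.0642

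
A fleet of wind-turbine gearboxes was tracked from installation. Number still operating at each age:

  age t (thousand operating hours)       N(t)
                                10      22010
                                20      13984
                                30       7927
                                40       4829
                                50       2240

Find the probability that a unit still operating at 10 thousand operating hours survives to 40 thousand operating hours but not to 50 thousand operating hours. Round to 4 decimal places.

0.1176

This is the probability of reaching 40 but not 50, conditional on being operational at 10: (N(40) − N(50)) / N(10).
= (4829 − 2240) / 22010 = 2589 / 22010 = 0.117628.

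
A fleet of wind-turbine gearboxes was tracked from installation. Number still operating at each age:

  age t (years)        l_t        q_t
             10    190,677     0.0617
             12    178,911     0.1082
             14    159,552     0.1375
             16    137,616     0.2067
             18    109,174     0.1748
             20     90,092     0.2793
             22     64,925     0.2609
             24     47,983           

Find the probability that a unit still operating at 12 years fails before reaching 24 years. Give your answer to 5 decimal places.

0.73181

P(fail before 24 | operational at 12) = 1 − l_24/l_12 = 1 − 47,983/178,911 = (130,928)/178,911 = 0.731805.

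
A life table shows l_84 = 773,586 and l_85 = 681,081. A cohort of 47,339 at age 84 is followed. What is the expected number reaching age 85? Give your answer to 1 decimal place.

41678.2

The relevant probability is 681,081/773,586 = 0.880421.
Expected number = 47,339 × 0.880421 = 41678.2.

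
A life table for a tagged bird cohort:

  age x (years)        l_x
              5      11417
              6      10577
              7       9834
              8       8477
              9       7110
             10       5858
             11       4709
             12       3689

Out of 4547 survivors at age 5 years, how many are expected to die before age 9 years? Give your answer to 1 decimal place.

1715.3

The relevant probability is 1 − 7110/11417 = 0.377244.
Expected number = 4547 × 0.377244 = 1715.3.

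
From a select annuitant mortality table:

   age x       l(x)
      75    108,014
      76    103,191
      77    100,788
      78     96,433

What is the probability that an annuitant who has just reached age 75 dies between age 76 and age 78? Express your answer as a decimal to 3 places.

0.063

This is the probability of reaching 76 but not 78, conditional on being alive at 75: (l(76) − l(78)) / l(75).
= (103,191 − 96,433) / 108,014 = 6,758 / 108,014 = 0.062566.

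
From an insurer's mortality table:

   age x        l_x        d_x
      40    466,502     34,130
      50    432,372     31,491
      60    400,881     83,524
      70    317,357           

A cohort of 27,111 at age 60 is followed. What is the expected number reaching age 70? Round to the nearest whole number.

21462

The relevant probability is 317,357/400,881 = 0.791649.
Expected number = 27,111 × 0.791649 = 21462.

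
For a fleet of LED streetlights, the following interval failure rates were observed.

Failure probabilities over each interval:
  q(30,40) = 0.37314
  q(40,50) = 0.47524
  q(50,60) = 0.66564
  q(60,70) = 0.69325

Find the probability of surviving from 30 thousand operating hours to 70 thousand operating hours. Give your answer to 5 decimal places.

0.03374

P(survive 30→70) = (1 − 0.37314) × (1 − 0.47524) × (1 − 0.66564) × (1 − 0.69325).
= 0.62686 × 0.52476 × 0.33436 × 0.30675 = 0.033739.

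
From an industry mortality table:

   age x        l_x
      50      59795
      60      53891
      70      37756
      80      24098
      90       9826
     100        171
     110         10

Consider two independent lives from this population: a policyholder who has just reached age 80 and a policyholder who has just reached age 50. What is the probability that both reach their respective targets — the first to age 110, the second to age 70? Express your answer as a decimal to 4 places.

p₁ = l_110/l_80 = 10/24098 = 0.000415; p₂ = l_70/l_50 = 37756/59795 = 0.631424.
P(both) = p₁ × p₂ = 0.000415 × 0.631424 = 0.000262.

0.0003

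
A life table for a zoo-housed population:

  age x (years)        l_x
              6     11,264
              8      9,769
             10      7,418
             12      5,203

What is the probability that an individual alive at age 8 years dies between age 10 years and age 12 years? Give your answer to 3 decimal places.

0.227

This is the probability of reaching 10 but not 12, conditional on being alive at 8: (l_10 − l_12) / l_8.
= (7,418 − 5,203) / 9,769 = 2,215 / 9,769 = 0.226738.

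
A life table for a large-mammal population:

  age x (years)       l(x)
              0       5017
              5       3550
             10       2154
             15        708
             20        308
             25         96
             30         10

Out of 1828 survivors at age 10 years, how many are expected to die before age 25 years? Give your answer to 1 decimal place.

The relevant probability is 1 − 96/2154 = 0.955432.
Expected number = 1828 × 0.955432 = 1746.5.

1746.5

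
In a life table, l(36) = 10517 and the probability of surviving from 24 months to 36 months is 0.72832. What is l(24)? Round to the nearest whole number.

l(24) = l(36) / p = 10517 / 0.72832 = 14440.

14440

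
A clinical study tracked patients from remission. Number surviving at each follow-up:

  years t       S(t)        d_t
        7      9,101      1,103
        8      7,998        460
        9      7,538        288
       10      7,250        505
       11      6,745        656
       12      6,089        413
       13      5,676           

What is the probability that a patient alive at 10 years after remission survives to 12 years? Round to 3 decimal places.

The conditional survival probability is S(12)/S(10) = 6,089/7,250 = 0.839862.

0.840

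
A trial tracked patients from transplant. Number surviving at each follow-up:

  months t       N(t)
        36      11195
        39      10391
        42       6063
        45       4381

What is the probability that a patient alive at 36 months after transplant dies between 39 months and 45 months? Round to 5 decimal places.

0.53685

This is the probability of reaching 39 but not 45, conditional on being alive at 36: (N(39) − N(45)) / N(36).
= (10391 − 4381) / 11195 = 6010 / 11195 = 0.536847.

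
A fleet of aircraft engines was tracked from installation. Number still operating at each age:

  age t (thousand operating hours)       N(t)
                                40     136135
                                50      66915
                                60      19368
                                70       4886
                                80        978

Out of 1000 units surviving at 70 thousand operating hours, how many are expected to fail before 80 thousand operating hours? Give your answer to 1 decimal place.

The relevant probability is 1 − 978/4886 = 0.799836.
Expected number = 1000 × 0.799836 = 799.8.

799.8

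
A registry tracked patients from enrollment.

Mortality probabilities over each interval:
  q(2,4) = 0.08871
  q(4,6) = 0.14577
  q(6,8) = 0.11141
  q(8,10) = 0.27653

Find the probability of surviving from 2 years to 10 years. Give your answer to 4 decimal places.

P(survive 2→10) = (1 − 0.08871) × (1 − 0.14577) × (1 − 0.11141) × (1 − 0.27653).
= 0.91129 × 0.85423 × 0.88859 × 0.72347 = 0.500442.

0.5004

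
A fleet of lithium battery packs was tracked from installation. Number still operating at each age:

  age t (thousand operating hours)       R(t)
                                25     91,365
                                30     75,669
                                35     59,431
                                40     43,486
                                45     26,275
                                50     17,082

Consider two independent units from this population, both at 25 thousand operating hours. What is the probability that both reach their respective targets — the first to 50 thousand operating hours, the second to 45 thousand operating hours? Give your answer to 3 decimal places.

0.054

p₁ = R(50)/R(25) = 17,082/91,365 = 0.186964; p₂ = R(45)/R(25) = 26,275/91,365 = 0.287583.
P(both) = p₁ × p₂ = 0.186964 × 0.287583 = 0.053768.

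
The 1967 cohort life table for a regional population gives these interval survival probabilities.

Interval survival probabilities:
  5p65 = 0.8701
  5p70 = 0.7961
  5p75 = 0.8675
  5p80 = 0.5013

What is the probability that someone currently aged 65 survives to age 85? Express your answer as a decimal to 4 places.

0.3012

20p65 = 0.8701 × 0.7961 × 0.8675 × 0.5013.
= 0.301234.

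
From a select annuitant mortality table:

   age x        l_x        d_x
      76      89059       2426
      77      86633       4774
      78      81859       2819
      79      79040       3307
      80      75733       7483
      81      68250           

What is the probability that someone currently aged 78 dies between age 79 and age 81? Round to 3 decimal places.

This is the probability of reaching 79 but not 81, conditional on being alive at 78: (l_79 − l_81) / l_78.
= (79040 − 68250) / 81859 = 10790 / 81859 = 0.131812.

0.132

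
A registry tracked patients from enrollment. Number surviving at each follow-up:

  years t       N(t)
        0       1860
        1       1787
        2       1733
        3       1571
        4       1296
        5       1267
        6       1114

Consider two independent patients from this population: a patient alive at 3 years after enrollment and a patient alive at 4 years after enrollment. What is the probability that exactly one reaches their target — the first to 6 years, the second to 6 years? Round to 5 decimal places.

0.34963

p₁ = N(6)/N(3) = 1114/1571 = 0.709102; p₂ = N(6)/N(4) = 1114/1296 = 0.859568.
P(exactly one) = p₁(1−p₂) + (1−p₁)p₂ = 0.099581 + 0.250047 = 0.349627.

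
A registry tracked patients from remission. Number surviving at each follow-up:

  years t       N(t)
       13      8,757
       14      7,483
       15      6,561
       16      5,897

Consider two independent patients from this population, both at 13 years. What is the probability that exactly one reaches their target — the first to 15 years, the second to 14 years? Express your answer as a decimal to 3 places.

p₁ = N(15)/N(13) = 6,561/8,757 = 0.749229; p₂ = N(14)/N(13) = 7,483/8,757 = 0.854516.
P(exactly one) = p₁(1−p₂) + (1−p₁)p₂ = 0.109001 + 0.214288 = 0.323289.

0.323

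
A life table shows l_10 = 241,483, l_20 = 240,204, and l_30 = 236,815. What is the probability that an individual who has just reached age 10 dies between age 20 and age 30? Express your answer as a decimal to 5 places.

0.01403

We want 10|10q10 = (l_20 − l_30)/l_10.
This is the probability of reaching 20 but not 30, conditional on being alive at 10: (l_20 − l_30) / l_10.
= (240,204 − 236,815) / 241,483 = 3,389 / 241,483 = 0.014034.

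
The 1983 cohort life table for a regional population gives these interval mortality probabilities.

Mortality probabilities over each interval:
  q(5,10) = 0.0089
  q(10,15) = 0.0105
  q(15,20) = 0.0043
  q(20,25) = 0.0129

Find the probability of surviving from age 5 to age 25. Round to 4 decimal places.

0.9639

The overall survival probability is (1 − 0.0089) × (1 − 0.0105) × (1 − 0.0043) × (1 − 0.0129).
= 0.9911 × 0.9895 × 0.9957 × 0.9871 = 0.963880.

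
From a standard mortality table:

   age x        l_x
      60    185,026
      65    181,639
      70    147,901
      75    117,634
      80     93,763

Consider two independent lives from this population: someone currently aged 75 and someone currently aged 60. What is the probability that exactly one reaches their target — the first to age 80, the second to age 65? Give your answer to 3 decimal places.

0.214

p₁ = l_80/l_75 = 93,763/117,634 = 0.797074; p₂ = l_65/l_60 = 181,639/185,026 = 0.981694.
P(exactly one) = p₁(1−p₂) + (1−p₁)p₂ = 0.014591 + 0.199211 = 0.213802.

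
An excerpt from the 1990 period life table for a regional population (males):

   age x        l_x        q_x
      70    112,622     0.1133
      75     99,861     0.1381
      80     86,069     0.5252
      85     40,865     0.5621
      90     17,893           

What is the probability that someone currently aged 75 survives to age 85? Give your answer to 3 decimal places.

We want 10p75 = l_85/l_75.
The conditional survival probability is l_85/l_75 = 40,865/99,861 = 0.409219.

0.409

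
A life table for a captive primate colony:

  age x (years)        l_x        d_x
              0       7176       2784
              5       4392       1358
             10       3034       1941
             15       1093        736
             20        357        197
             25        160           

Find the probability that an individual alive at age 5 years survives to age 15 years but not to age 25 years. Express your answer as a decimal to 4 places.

0.2124

This is the probability of reaching 15 but not 25, conditional on being alive at 5: (l_15 − l_25) / l_5.
= (1093 − 160) / 4392 = 933 / 4392 = 0.212432.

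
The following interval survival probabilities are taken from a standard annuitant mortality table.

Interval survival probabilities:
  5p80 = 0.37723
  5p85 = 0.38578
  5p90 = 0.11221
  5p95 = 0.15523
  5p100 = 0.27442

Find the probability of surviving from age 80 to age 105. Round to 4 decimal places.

Survival from 80 to 105 is the product of surviving each interval: 0.37723 × 0.38578 × 0.11221 × 0.15523 × 0.27442.
= 0.000696.

0.0007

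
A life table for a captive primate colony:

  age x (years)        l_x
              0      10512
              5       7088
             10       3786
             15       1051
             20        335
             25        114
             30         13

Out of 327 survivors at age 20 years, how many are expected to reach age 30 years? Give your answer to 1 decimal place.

The relevant probability is 13/335 = 0.038806.
Expected number = 327 × 0.038806 = 12.7.

12.7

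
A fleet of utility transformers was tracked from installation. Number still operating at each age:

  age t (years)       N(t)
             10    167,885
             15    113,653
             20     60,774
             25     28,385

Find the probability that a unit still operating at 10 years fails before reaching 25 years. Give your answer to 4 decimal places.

0.8309

P(fail before 25 | operational at 10) = 1 − N(25)/N(10) = 1 − 28,385/167,885 = (139,500)/167,885 = 0.830926.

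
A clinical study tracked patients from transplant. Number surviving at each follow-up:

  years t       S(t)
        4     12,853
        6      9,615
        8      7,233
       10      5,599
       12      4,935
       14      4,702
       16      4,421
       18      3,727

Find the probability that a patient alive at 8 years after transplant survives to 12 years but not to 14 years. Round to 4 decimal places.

This is the probability of reaching 12 but not 14, conditional on being alive at 8: (S(12) − S(14)) / S(8).
= (4,935 − 4,702) / 7,233 = 233 / 7,233 = 0.032213.

0.0322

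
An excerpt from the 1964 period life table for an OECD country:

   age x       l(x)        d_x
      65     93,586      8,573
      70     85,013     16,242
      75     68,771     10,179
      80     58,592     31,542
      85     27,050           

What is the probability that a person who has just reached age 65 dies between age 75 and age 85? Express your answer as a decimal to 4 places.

This is the probability of reaching 75 but not 85, conditional on being alive at 65: (l(75) − l(85)) / l(65).
= (68,771 − 27,050) / 93,586 = 41,721 / 93,586 = 0.445804.

0.4458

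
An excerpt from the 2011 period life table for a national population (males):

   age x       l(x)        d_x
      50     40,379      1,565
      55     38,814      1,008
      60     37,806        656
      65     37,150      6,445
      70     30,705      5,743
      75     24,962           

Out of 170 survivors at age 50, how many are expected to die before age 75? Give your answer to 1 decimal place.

64.9

The relevant probability is 1 − 24,962/40,379 = 0.381807.
Expected number = 170 × 0.381807 = 64.9.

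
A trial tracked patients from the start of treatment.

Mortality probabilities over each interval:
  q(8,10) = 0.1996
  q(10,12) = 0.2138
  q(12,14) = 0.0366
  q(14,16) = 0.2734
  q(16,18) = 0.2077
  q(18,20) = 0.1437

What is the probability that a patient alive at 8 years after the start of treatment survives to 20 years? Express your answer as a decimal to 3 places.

0.299

The overall survival probability is (1 − 0.1996) × (1 − 0.2138) × (1 − 0.0366) × (1 − 0.2734) × (1 − 0.2077) × (1 − 0.1437).
= 0.8004 × 0.7862 × 0.9634 × 0.7266 × 0.7923 × 0.8563 = 0.298853.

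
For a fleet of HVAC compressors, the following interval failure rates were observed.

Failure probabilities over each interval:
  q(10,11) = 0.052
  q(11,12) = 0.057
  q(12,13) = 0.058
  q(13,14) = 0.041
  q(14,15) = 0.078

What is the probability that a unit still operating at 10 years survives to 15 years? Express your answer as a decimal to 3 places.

Chaining the interval survival probabilities: (1 − 0.052) × (1 − 0.057) × (1 − 0.058) × (1 − 0.041) × (1 − 0.078).
= 0.948 × 0.943 × 0.942 × 0.959 × 0.922 = 0.744596.

0.745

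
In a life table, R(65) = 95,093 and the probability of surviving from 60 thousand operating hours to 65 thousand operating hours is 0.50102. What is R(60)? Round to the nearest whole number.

189799

R(60) = R(65) / p = 95,093 / 0.50102 = 189799.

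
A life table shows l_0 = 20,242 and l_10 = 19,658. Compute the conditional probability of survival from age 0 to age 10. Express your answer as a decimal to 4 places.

0.9711

The conditional survival probability is l_10/l_0 = 19,658/20,242 = 0.971149.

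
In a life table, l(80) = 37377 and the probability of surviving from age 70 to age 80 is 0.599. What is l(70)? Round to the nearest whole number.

l(70) = l(80) / p = 37377 / 0.599 = 62399.

62399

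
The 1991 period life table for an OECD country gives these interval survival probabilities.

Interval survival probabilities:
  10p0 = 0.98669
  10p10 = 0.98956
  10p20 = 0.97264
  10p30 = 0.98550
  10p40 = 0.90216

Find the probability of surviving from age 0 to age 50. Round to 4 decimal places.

The overall survival probability is 0.98669 × 0.98956 × 0.97264 × 0.98550 × 0.90216.
= 0.844336.

0.8443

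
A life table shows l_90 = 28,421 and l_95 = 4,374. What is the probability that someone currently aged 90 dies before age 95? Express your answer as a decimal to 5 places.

P(die before 95 | alive at 90) = 1 − l_95/l_90 = 1 − 4,374/28,421 = (24,047)/28,421 = 0.846100.

0.84610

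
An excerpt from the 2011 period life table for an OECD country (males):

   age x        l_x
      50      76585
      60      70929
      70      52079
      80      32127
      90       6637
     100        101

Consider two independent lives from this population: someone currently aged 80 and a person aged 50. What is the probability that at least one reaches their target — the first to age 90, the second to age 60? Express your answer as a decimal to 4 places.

p₁ = l_90/l_80 = 6637/32127 = 0.206586; p₂ = l_60/l_50 = 70929/76585 = 0.926147.
P(at least one) = 1 − (1−p₁)(1−p₂) = 1 − 0.793414 × 0.073853 = 0.941404.

0.9414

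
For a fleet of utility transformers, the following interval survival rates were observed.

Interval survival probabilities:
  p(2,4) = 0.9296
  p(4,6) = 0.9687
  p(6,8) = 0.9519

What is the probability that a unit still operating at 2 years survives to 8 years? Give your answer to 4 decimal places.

P(survive 2→8) = 0.9296 × 0.9687 × 0.9519.
= 0.857189.

0.8572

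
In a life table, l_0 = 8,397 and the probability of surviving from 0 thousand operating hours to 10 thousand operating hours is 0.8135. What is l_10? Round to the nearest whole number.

6831

l_10 = l_0 × p = 8,397 × 0.8135 = 6831.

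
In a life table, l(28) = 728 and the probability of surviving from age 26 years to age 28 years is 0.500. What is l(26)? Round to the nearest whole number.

l(26) = l(28) / p = 728 / 0.500 = 1456.

1456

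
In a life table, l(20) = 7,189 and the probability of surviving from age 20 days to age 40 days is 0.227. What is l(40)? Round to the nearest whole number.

l(40) = l(20) × p = 7,189 × 0.227 = 1632.

1632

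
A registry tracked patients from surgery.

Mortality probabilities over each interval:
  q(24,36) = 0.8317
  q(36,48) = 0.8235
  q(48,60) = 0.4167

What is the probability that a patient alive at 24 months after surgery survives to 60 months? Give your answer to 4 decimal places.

0.0173

P(survive 24→60) = (1 − 0.8317) × (1 − 0.8235) × (1 − 0.4167).
= 0.1683 × 0.1765 × 0.5833 = 0.017327.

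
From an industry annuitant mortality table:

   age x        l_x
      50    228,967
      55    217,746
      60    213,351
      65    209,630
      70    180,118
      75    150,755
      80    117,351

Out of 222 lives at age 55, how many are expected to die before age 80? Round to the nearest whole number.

102

The relevant probability is 1 − 117,351/217,746 = 0.461065.
Expected number = 222 × 0.461065 = 102.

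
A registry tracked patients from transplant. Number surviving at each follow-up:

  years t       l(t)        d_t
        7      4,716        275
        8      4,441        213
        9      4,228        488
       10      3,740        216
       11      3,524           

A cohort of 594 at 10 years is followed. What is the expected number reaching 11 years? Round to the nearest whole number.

560

The relevant probability is 3,524/3,740 = 0.942246.
Expected number = 594 × 0.942246 = 560.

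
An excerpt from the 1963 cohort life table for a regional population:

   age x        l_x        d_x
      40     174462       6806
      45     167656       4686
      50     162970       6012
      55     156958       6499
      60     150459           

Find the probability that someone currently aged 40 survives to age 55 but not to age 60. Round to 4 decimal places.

We want 15|5q40 = (l_55 − l_60)/l_40.
This is the probability of reaching 55 but not 60, conditional on being alive at 40: (l_55 − l_60) / l_40.
= (156958 − 150459) / 174462 = 6499 / 174462 = 0.037252.

0.0373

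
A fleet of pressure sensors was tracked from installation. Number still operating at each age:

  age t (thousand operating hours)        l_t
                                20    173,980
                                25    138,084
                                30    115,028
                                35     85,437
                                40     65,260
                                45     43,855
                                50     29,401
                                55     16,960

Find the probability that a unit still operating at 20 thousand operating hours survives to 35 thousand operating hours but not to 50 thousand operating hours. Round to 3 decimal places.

This is the probability of reaching 35 but not 50, conditional on being operational at 20: (l_35 − l_50) / l_20.
= (85,437 − 29,401) / 173,980 = 56,036 / 173,980 = 0.322083.

0.322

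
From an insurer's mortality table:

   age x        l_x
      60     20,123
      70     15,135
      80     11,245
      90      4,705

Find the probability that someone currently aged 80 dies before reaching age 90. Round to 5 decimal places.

P(die before 90 | alive at 80) = 1 − l_90/l_80 = 1 − 4,705/11,245 = (6,540)/11,245 = 0.581592.

0.58159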